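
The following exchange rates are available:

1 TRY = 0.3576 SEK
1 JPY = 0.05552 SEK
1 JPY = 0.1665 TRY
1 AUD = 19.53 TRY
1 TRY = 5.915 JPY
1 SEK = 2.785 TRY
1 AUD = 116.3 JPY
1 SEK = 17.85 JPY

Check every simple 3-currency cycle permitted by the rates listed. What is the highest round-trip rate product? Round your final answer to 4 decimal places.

SEK→JPY→TRY→SEK: 17.85 × 0.1665 × 0.3576 = 1.06280
SEK→TRY→JPY→SEK: 2.785 × 5.915 × 0.05552 = 0.91460
Maximum is SEK→JPY→TRY→SEK at 1.0628; arbitrage exists.

1.0628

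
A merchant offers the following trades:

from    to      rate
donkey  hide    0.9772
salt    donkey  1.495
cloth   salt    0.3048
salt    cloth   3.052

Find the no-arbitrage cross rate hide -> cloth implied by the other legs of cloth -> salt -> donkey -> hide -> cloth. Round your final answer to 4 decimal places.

2.2457

Known legs of the cycle: 0.3048 × 1.495 × 0.9772 = 0.4452865872
For no arbitrage the full-cycle product must be 1, so the missing rate is 1 / 0.4452865872 ≈ 2.245745.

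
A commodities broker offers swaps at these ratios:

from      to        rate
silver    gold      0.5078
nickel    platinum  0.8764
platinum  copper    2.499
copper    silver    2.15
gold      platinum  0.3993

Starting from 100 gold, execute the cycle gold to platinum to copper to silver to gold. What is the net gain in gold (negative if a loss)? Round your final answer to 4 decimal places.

100 gold × 0.3993 = 39.93 platinum
39.93 platinum × 2.499 = 99.78507 copper
99.78507 copper × 2.15 = 214.5379005 silver
214.5379005 silver × 0.5078 = 108.9423458739 gold
Net change: 108.9423458739 − 100 = 8.9423458739 gold

8.9423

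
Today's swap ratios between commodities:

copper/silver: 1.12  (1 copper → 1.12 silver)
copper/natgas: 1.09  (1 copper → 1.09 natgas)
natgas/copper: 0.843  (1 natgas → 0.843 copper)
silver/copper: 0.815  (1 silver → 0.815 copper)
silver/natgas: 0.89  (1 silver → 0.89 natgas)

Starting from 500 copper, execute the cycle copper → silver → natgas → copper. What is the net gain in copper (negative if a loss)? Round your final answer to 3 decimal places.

500 copper × 1.12 = 560 silver
560 silver × 0.89 = 498.4 natgas
498.4 natgas × 0.843 = 420.1512 copper
Net change: 420.1512 − 500 = -79.8488 copper

-79.849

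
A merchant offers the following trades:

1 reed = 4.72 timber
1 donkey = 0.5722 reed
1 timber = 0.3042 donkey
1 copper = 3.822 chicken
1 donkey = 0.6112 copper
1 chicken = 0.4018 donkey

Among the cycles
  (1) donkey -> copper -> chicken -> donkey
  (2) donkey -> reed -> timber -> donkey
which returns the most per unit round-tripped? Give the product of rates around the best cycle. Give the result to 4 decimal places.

0.9386

(1) 0.6112 × 3.822 × 0.4018 = 0.93861
(2) 0.5722 × 4.72 × 0.3042 = 0.82158
Highest is cycle (1) at 0.9386 (≤1, no arbitrage).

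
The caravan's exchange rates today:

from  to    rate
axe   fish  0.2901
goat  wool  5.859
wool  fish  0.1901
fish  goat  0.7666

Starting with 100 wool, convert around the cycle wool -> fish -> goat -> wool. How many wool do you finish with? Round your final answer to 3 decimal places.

100 wool × 0.1901 = 19.01 fish
19.01 fish × 0.7666 = 14.573066 goat
14.573066 goat × 5.859 = 85.383593694 wool

85.384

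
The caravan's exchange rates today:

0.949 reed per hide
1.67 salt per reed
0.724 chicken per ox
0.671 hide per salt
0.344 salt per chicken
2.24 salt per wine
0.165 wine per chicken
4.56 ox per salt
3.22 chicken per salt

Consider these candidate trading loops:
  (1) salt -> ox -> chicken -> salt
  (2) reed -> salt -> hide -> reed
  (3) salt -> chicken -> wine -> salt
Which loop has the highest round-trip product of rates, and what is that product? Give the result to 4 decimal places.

1.1901

(1) 4.56 × 0.724 × 0.344 = 1.13570
(2) 1.67 × 0.671 × 0.949 = 1.06342
(3) 3.22 × 0.165 × 2.24 = 1.19011
Highest is cycle (3) at 1.1901 (>1, arbitrage).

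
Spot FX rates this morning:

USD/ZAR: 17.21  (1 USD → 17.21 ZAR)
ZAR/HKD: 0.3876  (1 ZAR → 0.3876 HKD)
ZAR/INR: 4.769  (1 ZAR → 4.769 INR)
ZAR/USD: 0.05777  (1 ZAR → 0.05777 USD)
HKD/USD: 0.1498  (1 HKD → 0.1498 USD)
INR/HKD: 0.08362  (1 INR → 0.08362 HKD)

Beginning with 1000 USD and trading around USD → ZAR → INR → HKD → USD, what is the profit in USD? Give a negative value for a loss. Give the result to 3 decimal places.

28.088

1000 USD × 17.21 = 17210 ZAR
17210 ZAR × 4.769 = 82074.49 INR
82074.49 INR × 0.08362 = 6863.0688538 HKD
6863.0688538 HKD × 0.1498 = 1028.08771429924 USD
Net change: 1028.08771429924 − 1000 = 28.08771429924 USD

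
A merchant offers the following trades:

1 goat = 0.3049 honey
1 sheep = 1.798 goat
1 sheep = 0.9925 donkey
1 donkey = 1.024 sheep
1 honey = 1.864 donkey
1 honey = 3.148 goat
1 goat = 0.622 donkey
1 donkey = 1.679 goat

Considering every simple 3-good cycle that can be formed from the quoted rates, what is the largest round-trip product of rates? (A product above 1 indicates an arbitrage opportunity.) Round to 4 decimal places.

1.1452

donkey→sheep→goat→donkey: 1.024 × 1.798 × 0.622 = 1.14520
donkey→goat→honey→donkey: 1.679 × 0.3049 × 1.864 = 0.95423
Maximum is donkey→sheep→goat→donkey at 1.1452; arbitrage exists.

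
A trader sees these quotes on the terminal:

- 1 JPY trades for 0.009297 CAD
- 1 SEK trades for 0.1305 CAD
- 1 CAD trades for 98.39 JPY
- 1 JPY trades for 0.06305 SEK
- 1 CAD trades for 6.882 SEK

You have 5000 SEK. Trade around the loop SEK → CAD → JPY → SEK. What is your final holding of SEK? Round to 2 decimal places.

4047.78

5000 SEK × 0.1305 = 652.5 CAD
652.5 CAD × 98.39 = 64199.475 JPY
64199.475 JPY × 0.06305 = 4047.77689875 SEK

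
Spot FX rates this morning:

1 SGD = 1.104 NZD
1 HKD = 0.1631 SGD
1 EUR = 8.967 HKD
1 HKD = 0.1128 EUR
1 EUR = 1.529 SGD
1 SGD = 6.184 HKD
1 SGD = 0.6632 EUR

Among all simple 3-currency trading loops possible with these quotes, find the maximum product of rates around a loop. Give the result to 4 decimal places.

1.0666

HKD→EUR→SGD→HKD: 0.1128 × 1.529 × 6.184 = 1.06656
HKD→SGD→EUR→HKD: 0.1631 × 0.6632 × 8.967 = 0.96994
Maximum is HKD→EUR→SGD→HKD at 1.0666; arbitrage exists.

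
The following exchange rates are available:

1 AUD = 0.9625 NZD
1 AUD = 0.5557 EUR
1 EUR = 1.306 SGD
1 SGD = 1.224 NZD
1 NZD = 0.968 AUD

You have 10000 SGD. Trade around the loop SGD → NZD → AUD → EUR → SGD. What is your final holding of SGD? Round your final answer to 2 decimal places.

8598.85

10000 SGD × 1.224 = 12240 NZD
12240 NZD × 0.968 = 11848.32 AUD
11848.32 AUD × 0.5557 = 6584.111424 EUR
6584.111424 EUR × 1.306 = 8598.849519744 SGD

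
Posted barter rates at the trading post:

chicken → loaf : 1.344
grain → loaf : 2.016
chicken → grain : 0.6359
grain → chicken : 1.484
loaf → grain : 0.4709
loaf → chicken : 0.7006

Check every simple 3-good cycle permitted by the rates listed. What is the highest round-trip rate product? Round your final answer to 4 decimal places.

loaf→grain→chicken→loaf: 0.4709 × 1.484 × 1.344 = 0.93921
loaf→chicken→grain→loaf: 0.7006 × 0.6359 × 2.016 = 0.89815
Maximum is loaf→grain→chicken→loaf at 0.9392; no arbitrage — every cycle loses value.

0.9392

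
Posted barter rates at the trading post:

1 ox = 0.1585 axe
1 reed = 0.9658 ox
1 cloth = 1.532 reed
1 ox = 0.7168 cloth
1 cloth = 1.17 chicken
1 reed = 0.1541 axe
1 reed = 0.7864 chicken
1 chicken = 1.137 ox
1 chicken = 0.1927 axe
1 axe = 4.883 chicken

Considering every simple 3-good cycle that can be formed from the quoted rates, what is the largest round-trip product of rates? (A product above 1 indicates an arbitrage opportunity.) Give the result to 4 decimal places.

1.0606

reed→ox→cloth→reed: 0.9658 × 0.7168 × 1.532 = 1.06058
ox→cloth→chicken→ox: 0.7168 × 1.17 × 1.137 = 0.95355
axe→chicken→ox→axe: 4.883 × 1.137 × 0.1585 = 0.87999
Maximum is reed→ox→cloth→reed at 1.0606; arbitrage exists.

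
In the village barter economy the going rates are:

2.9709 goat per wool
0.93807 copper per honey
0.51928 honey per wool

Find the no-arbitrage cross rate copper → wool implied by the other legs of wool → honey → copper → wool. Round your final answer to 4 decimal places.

2.0529

Known legs of the cycle: 0.51928 × 0.93807 = 0.4871209896
For no arbitrage the full-cycle product must be 1, so the missing rate is 1 / 0.4871209896 ≈ 2.052878.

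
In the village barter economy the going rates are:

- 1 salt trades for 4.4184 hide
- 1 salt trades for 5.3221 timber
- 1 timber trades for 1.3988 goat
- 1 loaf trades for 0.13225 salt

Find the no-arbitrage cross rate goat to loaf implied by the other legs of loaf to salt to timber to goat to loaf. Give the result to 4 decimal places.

1.0157

Known legs of the cycle: 0.13225 × 5.3221 × 1.3988 = 0.98454219773
For no arbitrage the full-cycle product must be 1, so the missing rate is 1 / 0.98454219773 ≈ 1.015700.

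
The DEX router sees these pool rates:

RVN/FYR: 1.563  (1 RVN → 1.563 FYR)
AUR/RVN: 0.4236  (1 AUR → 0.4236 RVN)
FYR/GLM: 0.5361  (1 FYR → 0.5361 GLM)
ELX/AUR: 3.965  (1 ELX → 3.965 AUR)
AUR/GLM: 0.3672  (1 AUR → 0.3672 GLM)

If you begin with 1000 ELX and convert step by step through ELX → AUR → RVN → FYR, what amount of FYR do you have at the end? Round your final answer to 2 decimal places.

2625.17

1000 ELX × 3.965 = 3965 AUR
3965 AUR × 0.4236 = 1679.574 RVN
1679.574 RVN × 1.563 = 2625.174162 FYR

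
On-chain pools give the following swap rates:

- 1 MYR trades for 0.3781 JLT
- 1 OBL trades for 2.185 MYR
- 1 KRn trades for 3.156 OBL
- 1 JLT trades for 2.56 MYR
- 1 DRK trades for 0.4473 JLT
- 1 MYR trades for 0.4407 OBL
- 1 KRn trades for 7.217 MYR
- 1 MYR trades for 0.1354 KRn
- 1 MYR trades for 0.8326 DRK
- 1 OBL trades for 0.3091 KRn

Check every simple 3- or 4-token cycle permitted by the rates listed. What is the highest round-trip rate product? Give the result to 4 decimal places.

0.9831

KRn→MYR→OBL→KRn: 7.217 × 0.4407 × 0.3091 = 0.98310
MYR→DRK→JLT→MYR: 0.8326 × 0.4473 × 2.56 = 0.95340
KRn→OBL→MYR→KRn: 3.156 × 2.185 × 0.1354 = 0.93370
Maximum is KRn→MYR→OBL→KRn at 0.9831; no arbitrage — every cycle loses value.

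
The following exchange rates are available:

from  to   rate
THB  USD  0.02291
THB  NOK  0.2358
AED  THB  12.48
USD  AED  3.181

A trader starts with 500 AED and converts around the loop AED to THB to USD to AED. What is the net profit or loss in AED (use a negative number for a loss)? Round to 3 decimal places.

500 AED × 12.48 = 6240 THB
6240 THB × 0.02291 = 142.9584 USD
142.9584 USD × 3.181 = 454.7506704 AED
Net change: 454.7506704 − 500 = -45.2493296 AED

-45.249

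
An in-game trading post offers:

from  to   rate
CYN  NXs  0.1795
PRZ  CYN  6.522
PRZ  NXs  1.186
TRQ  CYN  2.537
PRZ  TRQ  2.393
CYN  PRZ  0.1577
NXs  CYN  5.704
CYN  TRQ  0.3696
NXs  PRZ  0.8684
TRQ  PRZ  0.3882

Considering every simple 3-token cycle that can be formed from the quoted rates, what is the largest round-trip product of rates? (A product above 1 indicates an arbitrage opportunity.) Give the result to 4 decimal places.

CYN→PRZ→NXs→CYN: 0.1577 × 1.186 × 5.704 = 1.06683
CYN→NXs→PRZ→CYN: 0.1795 × 0.8684 × 6.522 = 1.01664
CYN→PRZ→TRQ→CYN: 0.1577 × 2.393 × 2.537 = 0.95740
CYN→TRQ→PRZ→CYN: 0.3696 × 0.3882 × 6.522 = 0.93577
Maximum is CYN→PRZ→NXs→CYN at 1.0668; arbitrage exists.

1.0668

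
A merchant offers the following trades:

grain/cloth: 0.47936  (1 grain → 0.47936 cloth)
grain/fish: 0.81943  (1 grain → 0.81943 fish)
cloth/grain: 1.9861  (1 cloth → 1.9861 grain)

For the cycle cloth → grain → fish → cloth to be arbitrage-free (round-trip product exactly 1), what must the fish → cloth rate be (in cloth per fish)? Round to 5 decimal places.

Known legs of the cycle: 1.9861 × 0.81943 = 1.627469923
For no arbitrage the full-cycle product must be 1, so the missing rate is 1 / 1.627469923 ≈ 0.6144507.

0.61445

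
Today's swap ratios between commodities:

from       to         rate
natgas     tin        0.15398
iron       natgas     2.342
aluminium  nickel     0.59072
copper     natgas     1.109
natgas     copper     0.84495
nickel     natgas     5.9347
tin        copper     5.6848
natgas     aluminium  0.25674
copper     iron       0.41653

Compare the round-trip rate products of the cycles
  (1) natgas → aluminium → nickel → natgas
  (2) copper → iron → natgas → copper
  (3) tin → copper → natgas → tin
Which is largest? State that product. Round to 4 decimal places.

0.9708

(1) 0.25674 × 0.59072 × 5.9347 = 0.90007
(2) 0.41653 × 2.342 × 0.84495 = 0.82426
(3) 5.6848 × 1.109 × 0.15398 = 0.97076
Highest is cycle (3) at 0.9708 (≤1, no arbitrage).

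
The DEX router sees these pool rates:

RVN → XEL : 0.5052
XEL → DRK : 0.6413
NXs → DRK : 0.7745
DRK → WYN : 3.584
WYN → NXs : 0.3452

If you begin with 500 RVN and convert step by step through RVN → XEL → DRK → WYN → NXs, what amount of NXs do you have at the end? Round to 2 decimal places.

500 RVN × 0.5052 = 252.6 XEL
252.6 XEL × 0.6413 = 161.99238 DRK
161.99238 DRK × 3.584 = 580.58068992 WYN
580.58068992 WYN × 0.3452 = 200.416454160384 NXs

200.42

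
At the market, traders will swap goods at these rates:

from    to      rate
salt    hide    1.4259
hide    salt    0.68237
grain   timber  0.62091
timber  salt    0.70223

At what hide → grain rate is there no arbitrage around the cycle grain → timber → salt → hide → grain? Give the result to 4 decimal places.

1.6084

Known legs of the cycle: 0.62091 × 0.70223 × 1.4259 = 0.62172324121887
For no arbitrage the full-cycle product must be 1, so the missing rate is 1 / 0.62172324121887 ≈ 1.608433.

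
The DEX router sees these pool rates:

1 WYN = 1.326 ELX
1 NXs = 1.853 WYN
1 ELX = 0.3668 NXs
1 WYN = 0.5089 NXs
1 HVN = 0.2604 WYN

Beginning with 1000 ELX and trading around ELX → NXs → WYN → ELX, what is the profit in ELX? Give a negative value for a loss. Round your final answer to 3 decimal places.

-98.744

1000 ELX × 0.3668 = 366.8 NXs
366.8 NXs × 1.853 = 679.6804 WYN
679.6804 WYN × 1.326 = 901.2562104 ELX
Net change: 901.2562104 − 1000 = -98.7437896 ELX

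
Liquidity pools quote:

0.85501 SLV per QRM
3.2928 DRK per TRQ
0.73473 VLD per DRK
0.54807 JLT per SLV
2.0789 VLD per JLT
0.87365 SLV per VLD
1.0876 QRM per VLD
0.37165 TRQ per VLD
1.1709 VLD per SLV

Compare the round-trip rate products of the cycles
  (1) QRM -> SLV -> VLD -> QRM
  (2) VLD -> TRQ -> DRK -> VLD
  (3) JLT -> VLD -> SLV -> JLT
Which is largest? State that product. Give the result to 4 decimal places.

(1) 0.85501 × 1.1709 × 1.0876 = 1.08883
(2) 0.37165 × 3.2928 × 0.73473 = 0.89914
(3) 2.0789 × 0.87365 × 0.54807 = 0.99542
Highest is cycle (1) at 1.0888 (>1, arbitrage).

1.0888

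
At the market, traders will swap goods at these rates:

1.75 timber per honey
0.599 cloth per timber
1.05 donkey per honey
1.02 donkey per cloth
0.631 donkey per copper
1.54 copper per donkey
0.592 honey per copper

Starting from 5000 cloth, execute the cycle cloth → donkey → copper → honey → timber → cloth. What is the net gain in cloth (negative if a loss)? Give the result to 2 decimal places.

5000 cloth × 1.02 = 5100 donkey
5100 donkey × 1.54 = 7854 copper
7854 copper × 0.592 = 4649.568 honey
4649.568 honey × 1.75 = 8136.744 timber
8136.744 timber × 0.599 = 4873.909656 cloth
Net change: 4873.909656 − 5000 = -126.090344 cloth

-126.09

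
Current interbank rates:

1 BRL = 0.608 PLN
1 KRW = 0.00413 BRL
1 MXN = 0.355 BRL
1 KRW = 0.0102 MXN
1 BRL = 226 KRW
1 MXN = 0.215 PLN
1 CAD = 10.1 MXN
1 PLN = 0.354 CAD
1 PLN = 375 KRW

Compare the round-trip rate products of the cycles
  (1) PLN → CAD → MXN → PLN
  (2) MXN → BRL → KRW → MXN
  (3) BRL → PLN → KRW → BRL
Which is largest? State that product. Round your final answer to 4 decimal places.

(1) 0.354 × 10.1 × 0.215 = 0.76871
(2) 0.355 × 226 × 0.0102 = 0.81835
(3) 0.608 × 375 × 0.00413 = 0.94164
Highest is cycle (3) at 0.9416 (≤1, no arbitrage).

0.9416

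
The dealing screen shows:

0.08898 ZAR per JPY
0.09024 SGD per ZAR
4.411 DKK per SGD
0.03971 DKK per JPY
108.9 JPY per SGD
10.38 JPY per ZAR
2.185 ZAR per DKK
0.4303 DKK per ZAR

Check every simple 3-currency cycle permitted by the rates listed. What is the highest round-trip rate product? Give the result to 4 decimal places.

JPY→DKK→ZAR→JPY: 0.03971 × 2.185 × 10.38 = 0.90063
JPY→ZAR→SGD→JPY: 0.08898 × 0.09024 × 108.9 = 0.87442
SGD→DKK→ZAR→SGD: 4.411 × 2.185 × 0.09024 = 0.86974
Maximum is JPY→DKK→ZAR→JPY at 0.9006; no arbitrage — every cycle loses value.

0.9006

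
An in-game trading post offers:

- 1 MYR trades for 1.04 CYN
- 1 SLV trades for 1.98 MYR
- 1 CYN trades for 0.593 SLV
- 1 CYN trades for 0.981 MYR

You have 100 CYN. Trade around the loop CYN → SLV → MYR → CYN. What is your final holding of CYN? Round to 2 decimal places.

122.11

100 CYN × 0.593 = 59.3 SLV
59.3 SLV × 1.98 = 117.414 MYR
117.414 MYR × 1.04 = 122.11056 CYN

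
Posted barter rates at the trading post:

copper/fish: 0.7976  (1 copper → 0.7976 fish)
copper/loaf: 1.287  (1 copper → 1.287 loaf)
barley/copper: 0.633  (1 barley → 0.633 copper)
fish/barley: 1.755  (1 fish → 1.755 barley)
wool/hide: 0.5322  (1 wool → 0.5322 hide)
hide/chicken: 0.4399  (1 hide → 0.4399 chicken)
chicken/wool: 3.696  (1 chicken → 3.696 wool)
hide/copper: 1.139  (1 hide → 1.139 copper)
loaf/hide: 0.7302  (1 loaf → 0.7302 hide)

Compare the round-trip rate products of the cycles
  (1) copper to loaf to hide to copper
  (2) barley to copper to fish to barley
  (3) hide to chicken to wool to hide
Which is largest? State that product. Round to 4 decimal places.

1.0704

(1) 1.287 × 0.7302 × 1.139 = 1.07040
(2) 0.633 × 0.7976 × 1.755 = 0.88607
(3) 0.4399 × 3.696 × 0.5322 = 0.86529
Highest is cycle (1) at 1.0704 (>1, arbitrage).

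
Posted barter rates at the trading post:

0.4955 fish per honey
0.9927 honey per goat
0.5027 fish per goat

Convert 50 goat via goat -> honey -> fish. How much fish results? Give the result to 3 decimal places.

24.594

50 goat × 0.9927 = 49.635 honey
49.635 honey × 0.4955 = 24.5941425 fish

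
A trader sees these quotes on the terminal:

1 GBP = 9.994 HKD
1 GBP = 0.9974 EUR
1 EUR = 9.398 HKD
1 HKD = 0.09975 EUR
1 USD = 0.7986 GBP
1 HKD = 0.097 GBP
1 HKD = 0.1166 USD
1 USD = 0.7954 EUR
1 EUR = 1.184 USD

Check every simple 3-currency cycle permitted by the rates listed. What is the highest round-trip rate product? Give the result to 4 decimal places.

EUR→USD→GBP→EUR: 1.184 × 0.7986 × 0.9974 = 0.94308
HKD→USD→GBP→HKD: 0.1166 × 0.7986 × 9.994 = 0.93061
HKD→GBP→EUR→HKD: 0.097 × 0.9974 × 9.398 = 0.90924
HKD→USD→EUR→HKD: 0.1166 × 0.7954 × 9.398 = 0.87160
Maximum is EUR→USD→GBP→EUR at 0.9431; no arbitrage — every cycle loses value.

0.9431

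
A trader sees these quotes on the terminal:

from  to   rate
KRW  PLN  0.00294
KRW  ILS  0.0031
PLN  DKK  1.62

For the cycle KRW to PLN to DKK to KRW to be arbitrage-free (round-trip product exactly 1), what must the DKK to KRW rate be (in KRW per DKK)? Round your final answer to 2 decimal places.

209.96

Known legs of the cycle: 0.00294 × 1.62 = 0.0047628
For no arbitrage the full-cycle product must be 1, so the missing rate is 1 / 0.0047628 ≈ 209.9605.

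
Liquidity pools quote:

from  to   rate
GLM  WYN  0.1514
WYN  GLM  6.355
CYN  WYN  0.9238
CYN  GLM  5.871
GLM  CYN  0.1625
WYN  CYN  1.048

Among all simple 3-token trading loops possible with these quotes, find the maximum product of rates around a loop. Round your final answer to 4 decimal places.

GLM→CYN→WYN→GLM: 0.1625 × 0.9238 × 6.355 = 0.95400
GLM→WYN→CYN→GLM: 0.1514 × 1.048 × 5.871 = 0.93154
Maximum is GLM→CYN→WYN→GLM at 0.9540; no arbitrage — every cycle loses value.

0.9540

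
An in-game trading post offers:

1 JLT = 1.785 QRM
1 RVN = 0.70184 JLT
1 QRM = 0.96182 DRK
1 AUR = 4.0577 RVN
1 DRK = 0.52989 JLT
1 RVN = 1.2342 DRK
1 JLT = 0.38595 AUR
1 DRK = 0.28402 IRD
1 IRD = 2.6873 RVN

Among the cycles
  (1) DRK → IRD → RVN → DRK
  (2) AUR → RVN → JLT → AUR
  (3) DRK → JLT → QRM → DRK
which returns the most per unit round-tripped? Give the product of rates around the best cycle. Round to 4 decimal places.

1.0991

(1) 0.28402 × 2.6873 × 1.2342 = 0.94200
(2) 4.0577 × 0.70184 × 0.38595 = 1.09913
(3) 0.52989 × 1.785 × 0.96182 = 0.90974
Highest is cycle (2) at 1.0991 (>1, arbitrage).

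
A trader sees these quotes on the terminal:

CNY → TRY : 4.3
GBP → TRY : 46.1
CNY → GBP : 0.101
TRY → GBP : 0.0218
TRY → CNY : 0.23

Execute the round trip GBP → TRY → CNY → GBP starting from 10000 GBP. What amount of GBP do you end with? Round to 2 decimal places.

10709.03

10000 GBP × 46.1 = 461000 TRY
461000 TRY × 0.23 = 106030 CNY
106030 CNY × 0.101 = 10709.03 GBP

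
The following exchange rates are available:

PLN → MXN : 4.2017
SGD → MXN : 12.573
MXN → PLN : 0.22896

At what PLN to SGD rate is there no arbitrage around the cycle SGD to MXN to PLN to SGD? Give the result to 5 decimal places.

0.34738

Known legs of the cycle: 12.573 × 0.22896 = 2.87871408
For no arbitrage the full-cycle product must be 1, so the missing rate is 1 / 2.87871408 ≈ 0.3473773.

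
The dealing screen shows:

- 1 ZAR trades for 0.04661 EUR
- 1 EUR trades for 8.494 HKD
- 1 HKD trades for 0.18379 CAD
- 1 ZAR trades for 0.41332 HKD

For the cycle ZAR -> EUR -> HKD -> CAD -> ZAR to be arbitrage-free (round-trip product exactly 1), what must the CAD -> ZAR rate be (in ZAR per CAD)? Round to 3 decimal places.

13.743

Known legs of the cycle: 0.04661 × 8.494 × 0.18379 = 0.0727634424386
For no arbitrage the full-cycle product must be 1, so the missing rate is 1 / 0.0727634424386 ≈ 13.74317.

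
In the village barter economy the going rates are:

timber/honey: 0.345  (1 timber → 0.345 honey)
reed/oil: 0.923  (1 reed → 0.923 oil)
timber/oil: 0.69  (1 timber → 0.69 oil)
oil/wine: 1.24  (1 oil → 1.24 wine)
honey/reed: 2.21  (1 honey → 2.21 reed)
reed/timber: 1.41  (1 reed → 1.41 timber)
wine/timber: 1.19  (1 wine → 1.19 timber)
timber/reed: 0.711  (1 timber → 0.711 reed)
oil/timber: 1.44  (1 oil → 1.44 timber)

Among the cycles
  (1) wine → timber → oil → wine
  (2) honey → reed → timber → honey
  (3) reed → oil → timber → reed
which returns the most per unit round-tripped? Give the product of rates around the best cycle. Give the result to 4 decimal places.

1.0751

(1) 1.19 × 0.69 × 1.24 = 1.01816
(2) 2.21 × 1.41 × 0.345 = 1.07505
(3) 0.923 × 1.44 × 0.711 = 0.94500
Highest is cycle (2) at 1.0751 (>1, arbitrage).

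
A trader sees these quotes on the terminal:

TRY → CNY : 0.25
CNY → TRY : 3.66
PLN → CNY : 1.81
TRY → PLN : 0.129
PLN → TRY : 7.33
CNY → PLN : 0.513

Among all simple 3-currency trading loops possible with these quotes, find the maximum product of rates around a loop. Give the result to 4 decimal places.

0.9401

CNY→PLN→TRY→CNY: 0.513 × 7.33 × 0.25 = 0.94007
CNY→TRY→PLN→CNY: 3.66 × 0.129 × 1.81 = 0.85457
Maximum is CNY→PLN→TRY→CNY at 0.9401; no arbitrage — every cycle loses value.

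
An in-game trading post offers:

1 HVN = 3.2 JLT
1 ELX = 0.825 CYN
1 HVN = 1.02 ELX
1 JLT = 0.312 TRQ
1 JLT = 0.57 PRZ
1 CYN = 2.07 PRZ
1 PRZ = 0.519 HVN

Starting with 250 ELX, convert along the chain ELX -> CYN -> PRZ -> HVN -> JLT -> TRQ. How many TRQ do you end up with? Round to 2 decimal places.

221.23

250 ELX × 0.825 = 206.25 CYN
206.25 CYN × 2.07 = 426.9375 PRZ
426.9375 PRZ × 0.519 = 221.5805625 HVN
221.5805625 HVN × 3.2 = 709.0578 JLT
709.0578 JLT × 0.312 = 221.2260336 TRQ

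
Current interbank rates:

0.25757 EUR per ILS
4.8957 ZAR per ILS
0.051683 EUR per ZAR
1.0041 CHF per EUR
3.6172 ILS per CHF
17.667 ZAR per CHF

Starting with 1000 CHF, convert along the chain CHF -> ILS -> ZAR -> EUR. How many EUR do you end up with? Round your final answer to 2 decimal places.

915.24

1000 CHF × 3.6172 = 3617.2 ILS
3617.2 ILS × 4.8957 = 17708.72604 ZAR
17708.72604 ZAR × 0.051683 = 915.24008792532 EUR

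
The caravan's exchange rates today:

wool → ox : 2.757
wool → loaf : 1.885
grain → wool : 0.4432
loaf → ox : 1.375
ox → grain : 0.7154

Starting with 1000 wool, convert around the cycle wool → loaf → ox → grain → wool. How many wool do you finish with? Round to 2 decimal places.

821.79

1000 wool × 1.885 = 1885 loaf
1885 loaf × 1.375 = 2591.875 ox
2591.875 ox × 0.7154 = 1854.227375 grain
1854.227375 grain × 0.4432 = 821.7935726 wool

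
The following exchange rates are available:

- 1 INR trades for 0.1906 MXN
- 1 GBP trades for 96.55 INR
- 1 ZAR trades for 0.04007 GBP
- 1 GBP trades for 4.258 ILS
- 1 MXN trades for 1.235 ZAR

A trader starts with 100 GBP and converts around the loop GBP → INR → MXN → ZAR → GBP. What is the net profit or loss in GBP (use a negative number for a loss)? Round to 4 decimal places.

100 GBP × 96.55 = 9655 INR
9655 INR × 0.1906 = 1840.243 MXN
1840.243 MXN × 1.235 = 2272.700105 ZAR
2272.700105 ZAR × 0.04007 = 91.06709320735 GBP
Net change: 91.06709320735 − 100 = -8.93290679265 GBP

-8.9329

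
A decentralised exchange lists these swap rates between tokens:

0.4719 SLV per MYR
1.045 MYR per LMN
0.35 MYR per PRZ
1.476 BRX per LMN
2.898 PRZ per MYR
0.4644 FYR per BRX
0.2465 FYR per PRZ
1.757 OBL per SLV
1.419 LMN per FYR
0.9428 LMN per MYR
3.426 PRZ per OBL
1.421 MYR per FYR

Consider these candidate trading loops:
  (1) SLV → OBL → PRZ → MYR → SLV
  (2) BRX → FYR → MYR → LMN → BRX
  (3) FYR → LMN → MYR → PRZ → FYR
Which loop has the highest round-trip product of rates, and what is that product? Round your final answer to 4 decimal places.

(1) 1.757 × 3.426 × 0.35 × 0.4719 = 0.99421
(2) 0.4644 × 1.421 × 0.9428 × 1.476 = 0.91832
(3) 1.419 × 1.045 × 2.898 × 0.2465 = 1.05929
Highest is cycle (3) at 1.0593 (>1, arbitrage).

1.0593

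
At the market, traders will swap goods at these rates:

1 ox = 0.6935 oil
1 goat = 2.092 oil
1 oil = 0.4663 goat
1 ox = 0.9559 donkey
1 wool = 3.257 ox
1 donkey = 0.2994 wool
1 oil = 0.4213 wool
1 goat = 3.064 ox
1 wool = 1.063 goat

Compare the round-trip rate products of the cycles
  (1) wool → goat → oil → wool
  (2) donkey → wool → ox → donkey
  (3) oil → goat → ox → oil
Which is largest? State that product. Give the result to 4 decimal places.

0.9908

(1) 1.063 × 2.092 × 0.4213 = 0.93689
(2) 0.2994 × 3.257 × 0.9559 = 0.93214
(3) 0.4663 × 3.064 × 0.6935 = 0.99083
Highest is cycle (3) at 0.9908 (≤1, no arbitrage).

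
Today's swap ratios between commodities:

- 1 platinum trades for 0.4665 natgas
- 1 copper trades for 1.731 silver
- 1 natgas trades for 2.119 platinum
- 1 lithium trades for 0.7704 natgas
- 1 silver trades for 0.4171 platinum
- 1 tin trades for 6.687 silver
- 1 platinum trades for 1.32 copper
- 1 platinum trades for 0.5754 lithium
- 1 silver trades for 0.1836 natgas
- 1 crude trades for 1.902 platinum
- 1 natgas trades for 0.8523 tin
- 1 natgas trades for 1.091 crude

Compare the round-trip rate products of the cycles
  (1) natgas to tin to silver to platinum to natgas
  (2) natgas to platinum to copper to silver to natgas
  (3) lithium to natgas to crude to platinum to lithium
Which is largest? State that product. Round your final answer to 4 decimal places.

(1) 0.8523 × 6.687 × 0.4171 × 0.4665 = 1.10896
(2) 2.119 × 1.32 × 1.731 × 0.1836 = 0.88894
(3) 0.7704 × 1.091 × 1.902 × 0.5754 = 0.91986
Highest is cycle (1) at 1.1090 (>1, arbitrage).

1.1090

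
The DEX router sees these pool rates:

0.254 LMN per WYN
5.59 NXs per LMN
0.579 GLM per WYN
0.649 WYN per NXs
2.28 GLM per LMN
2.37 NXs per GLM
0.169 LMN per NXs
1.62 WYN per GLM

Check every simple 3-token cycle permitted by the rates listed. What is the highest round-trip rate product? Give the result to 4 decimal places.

0.9382

LMN→GLM→WYN→LMN: 2.28 × 1.62 × 0.254 = 0.93817
LMN→NXs→WYN→LMN: 5.59 × 0.649 × 0.254 = 0.92149
LMN→GLM→NXs→LMN: 2.28 × 2.37 × 0.169 = 0.91321
GLM→NXs→WYN→GLM: 2.37 × 0.649 × 0.579 = 0.89058
Maximum is LMN→GLM→WYN→LMN at 0.9382; no arbitrage — every cycle loses value.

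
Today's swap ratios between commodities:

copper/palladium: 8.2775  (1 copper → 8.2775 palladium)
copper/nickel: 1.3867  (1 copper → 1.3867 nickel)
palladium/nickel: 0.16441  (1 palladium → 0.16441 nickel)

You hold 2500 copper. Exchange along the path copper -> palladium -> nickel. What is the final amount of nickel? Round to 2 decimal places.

2500 copper × 8.2775 = 20693.75 palladium
20693.75 palladium × 0.16441 = 3402.2594375 nickel

3402.26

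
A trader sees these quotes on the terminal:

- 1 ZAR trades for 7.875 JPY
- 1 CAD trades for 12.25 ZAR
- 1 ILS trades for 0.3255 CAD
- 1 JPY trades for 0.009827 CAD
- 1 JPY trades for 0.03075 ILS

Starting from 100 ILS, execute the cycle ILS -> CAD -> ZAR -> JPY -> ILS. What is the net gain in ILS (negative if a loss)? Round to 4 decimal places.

100 ILS × 0.3255 = 32.55 CAD
32.55 CAD × 12.25 = 398.7375 ZAR
398.7375 ZAR × 7.875 = 3140.0578125 JPY
3140.0578125 JPY × 0.03075 = 96.556777734375 ILS
Net change: 96.556777734375 − 100 = -3.443222265625 ILS

-3.4432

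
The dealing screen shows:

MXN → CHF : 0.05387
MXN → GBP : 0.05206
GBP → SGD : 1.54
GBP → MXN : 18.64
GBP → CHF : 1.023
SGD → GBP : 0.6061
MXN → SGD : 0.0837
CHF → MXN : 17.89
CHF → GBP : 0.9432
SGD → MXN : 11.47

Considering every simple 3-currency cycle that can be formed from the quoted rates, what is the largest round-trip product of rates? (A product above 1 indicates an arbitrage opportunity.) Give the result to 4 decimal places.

0.9528

CHF→MXN→GBP→CHF: 17.89 × 0.05206 × 1.023 = 0.95277
CHF→GBP→MXN→CHF: 0.9432 × 18.64 × 0.05387 = 0.94710
SGD→GBP→MXN→SGD: 0.6061 × 18.64 × 0.0837 = 0.94562
SGD→MXN→GBP→SGD: 11.47 × 0.05206 × 1.54 = 0.91958
Maximum is CHF→MXN→GBP→CHF at 0.9528; no arbitrage — every cycle loses value.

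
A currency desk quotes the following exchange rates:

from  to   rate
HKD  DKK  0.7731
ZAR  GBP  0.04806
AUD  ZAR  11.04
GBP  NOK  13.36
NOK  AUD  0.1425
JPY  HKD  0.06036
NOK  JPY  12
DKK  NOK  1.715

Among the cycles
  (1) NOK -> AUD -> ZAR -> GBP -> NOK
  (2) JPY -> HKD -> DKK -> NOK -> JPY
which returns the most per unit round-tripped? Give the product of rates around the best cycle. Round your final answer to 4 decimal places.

1.0101

(1) 0.1425 × 11.04 × 0.04806 × 13.36 = 1.01012
(2) 0.06036 × 0.7731 × 1.715 × 12 = 0.96035
Highest is cycle (1) at 1.0101 (>1, arbitrage).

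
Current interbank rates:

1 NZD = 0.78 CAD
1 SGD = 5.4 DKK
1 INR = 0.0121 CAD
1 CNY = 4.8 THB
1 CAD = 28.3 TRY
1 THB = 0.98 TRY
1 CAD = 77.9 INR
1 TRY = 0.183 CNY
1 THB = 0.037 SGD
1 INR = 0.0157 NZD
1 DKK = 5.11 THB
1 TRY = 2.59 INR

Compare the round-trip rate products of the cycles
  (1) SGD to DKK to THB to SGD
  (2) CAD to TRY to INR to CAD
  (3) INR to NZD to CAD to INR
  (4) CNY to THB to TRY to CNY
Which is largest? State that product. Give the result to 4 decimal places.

(1) 5.4 × 5.11 × 0.037 = 1.02098
(2) 28.3 × 2.59 × 0.0121 = 0.88689
(3) 0.0157 × 0.78 × 77.9 = 0.95396
(4) 4.8 × 0.98 × 0.183 = 0.86083
Highest is cycle (1) at 1.0210 (>1, arbitrage).

1.0210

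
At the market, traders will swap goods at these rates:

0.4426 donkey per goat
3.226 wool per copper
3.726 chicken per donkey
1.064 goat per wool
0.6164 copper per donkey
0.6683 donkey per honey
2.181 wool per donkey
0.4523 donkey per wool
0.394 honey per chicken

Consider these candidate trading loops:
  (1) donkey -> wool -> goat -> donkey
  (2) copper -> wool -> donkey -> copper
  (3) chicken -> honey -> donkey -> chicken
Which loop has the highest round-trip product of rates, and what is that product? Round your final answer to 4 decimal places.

(1) 2.181 × 1.064 × 0.4426 = 1.02709
(2) 3.226 × 0.4523 × 0.6164 = 0.89940
(3) 0.394 × 0.6683 × 3.726 = 0.98109
Highest is cycle (1) at 1.0271 (>1, arbitrage).

1.0271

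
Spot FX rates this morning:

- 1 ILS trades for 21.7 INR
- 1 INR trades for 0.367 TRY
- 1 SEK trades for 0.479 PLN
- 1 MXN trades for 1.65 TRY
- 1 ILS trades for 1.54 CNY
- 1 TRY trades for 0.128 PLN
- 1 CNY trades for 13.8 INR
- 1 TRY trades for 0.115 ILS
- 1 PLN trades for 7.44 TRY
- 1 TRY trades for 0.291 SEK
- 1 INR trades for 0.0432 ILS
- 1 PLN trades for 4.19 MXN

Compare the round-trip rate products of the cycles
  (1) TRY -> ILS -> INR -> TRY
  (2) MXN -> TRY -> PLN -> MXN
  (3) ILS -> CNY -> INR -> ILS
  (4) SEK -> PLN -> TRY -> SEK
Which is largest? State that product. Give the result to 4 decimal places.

(1) 0.115 × 21.7 × 0.367 = 0.91585
(2) 1.65 × 0.128 × 4.19 = 0.88493
(3) 1.54 × 13.8 × 0.0432 = 0.91809
(4) 0.479 × 7.44 × 0.291 = 1.03705
Highest is cycle (4) at 1.0371 (>1, arbitrage).

1.0371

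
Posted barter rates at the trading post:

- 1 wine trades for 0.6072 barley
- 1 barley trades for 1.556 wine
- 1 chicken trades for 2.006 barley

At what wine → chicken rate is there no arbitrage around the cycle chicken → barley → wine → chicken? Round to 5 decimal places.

0.32038

Known legs of the cycle: 2.006 × 1.556 = 3.121336
For no arbitrage the full-cycle product must be 1, so the missing rate is 1 / 3.121336 ≈ 0.3203756.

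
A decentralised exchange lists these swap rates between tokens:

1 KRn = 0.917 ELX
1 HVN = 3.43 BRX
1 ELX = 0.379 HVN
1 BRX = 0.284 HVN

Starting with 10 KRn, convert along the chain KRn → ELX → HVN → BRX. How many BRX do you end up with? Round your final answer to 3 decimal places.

11.921

10 KRn × 0.917 = 9.17 ELX
9.17 ELX × 0.379 = 3.47543 HVN
3.47543 HVN × 3.43 = 11.9207249 BRX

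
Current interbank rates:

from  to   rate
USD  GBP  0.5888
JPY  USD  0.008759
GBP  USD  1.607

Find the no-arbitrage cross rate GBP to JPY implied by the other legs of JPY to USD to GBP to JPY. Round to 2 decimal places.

193.90

Known legs of the cycle: 0.008759 × 0.5888 = 0.0051572992
For no arbitrage the full-cycle product must be 1, so the missing rate is 1 / 0.0051572992 ≈ 193.8999.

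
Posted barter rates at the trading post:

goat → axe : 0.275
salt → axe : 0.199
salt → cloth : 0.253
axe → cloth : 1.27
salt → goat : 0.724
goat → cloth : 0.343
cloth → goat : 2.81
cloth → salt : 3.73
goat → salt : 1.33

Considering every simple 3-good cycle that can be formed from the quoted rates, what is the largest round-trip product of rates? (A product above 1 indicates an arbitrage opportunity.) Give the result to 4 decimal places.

0.9814

axe→cloth→goat→axe: 1.27 × 2.81 × 0.275 = 0.98139
goat→salt→cloth→goat: 1.33 × 0.253 × 2.81 = 0.94554
axe→cloth→salt→axe: 1.27 × 3.73 × 0.199 = 0.94268
goat→cloth→salt→goat: 0.343 × 3.73 × 0.724 = 0.92628
Maximum is axe→cloth→goat→axe at 0.9814; no arbitrage — every cycle loses value.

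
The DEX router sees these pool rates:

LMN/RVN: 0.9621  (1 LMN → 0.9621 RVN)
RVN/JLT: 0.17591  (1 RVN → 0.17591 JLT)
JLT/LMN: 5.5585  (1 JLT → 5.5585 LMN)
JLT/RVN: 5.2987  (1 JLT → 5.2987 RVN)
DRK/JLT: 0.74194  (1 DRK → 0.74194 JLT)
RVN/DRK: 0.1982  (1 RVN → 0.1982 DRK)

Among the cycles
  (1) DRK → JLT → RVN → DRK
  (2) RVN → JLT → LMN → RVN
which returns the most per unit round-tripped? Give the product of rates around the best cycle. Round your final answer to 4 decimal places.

0.9407

(1) 0.74194 × 5.2987 × 0.1982 = 0.77919
(2) 0.17591 × 5.5585 × 0.9621 = 0.94074
Highest is cycle (2) at 0.9407 (≤1, no arbitrage).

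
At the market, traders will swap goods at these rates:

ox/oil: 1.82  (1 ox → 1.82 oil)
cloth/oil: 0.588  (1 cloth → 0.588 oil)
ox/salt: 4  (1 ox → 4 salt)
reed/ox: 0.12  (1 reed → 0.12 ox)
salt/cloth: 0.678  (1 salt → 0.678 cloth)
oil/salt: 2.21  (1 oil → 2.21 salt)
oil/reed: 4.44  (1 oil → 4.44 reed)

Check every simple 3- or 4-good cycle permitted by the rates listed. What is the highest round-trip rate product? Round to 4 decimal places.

ox→oil→reed→ox: 1.82 × 4.44 × 0.12 = 0.96970
oil→salt→cloth→oil: 2.21 × 0.678 × 0.588 = 0.88105
Maximum is ox→oil→reed→ox at 0.9697; no arbitrage — every cycle loses value.

0.9697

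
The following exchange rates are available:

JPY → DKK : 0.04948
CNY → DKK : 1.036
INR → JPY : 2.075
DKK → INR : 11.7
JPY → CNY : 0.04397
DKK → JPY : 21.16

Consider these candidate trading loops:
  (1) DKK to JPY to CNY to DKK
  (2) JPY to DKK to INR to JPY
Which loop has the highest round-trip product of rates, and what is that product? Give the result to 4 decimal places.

1.2013

(1) 21.16 × 0.04397 × 1.036 = 0.96390
(2) 0.04948 × 11.7 × 2.075 = 1.20125
Highest is cycle (2) at 1.2013 (>1, arbitrage).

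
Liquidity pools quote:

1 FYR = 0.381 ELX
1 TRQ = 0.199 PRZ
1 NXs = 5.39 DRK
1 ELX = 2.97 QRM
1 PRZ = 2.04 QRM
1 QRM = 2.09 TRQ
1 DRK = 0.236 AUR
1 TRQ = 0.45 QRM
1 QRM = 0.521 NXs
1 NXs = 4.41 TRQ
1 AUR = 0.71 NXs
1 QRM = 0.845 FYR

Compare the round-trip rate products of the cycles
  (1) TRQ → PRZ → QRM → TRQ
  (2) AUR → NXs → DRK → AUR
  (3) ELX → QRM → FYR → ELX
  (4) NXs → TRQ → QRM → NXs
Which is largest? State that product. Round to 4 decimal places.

(1) 0.199 × 2.04 × 2.09 = 0.84846
(2) 0.71 × 5.39 × 0.236 = 0.90315
(3) 2.97 × 0.845 × 0.381 = 0.95618
(4) 4.41 × 0.45 × 0.521 = 1.03392
Highest is cycle (4) at 1.0339 (>1, arbitrage).

1.0339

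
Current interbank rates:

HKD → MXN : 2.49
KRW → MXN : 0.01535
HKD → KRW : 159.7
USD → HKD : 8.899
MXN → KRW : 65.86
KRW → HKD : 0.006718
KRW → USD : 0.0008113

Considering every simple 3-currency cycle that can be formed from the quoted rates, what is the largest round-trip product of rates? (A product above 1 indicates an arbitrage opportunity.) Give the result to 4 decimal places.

HKD→KRW→USD→HKD: 159.7 × 0.0008113 × 8.899 = 1.15300
HKD→MXN→KRW→HKD: 2.49 × 65.86 × 0.006718 = 1.10169
Maximum is HKD→KRW→USD→HKD at 1.1530; arbitrage exists.

1.1530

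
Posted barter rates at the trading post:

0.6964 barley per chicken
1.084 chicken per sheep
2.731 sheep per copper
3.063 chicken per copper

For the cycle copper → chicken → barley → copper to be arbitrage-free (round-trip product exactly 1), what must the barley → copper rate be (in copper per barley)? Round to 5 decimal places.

Known legs of the cycle: 3.063 × 0.6964 = 2.1330732
For no arbitrage the full-cycle product must be 1, so the missing rate is 1 / 2.1330732 ≈ 0.4688072.

0.46881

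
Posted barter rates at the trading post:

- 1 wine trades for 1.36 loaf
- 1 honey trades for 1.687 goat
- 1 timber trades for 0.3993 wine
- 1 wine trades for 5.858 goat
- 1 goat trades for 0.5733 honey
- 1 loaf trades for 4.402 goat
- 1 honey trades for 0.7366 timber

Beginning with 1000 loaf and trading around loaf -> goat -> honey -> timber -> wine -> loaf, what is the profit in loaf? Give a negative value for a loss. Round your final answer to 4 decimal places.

9.4897

1000 loaf × 4.402 = 4402 goat
4402 goat × 0.5733 = 2523.6666 honey
2523.6666 honey × 0.7366 = 1858.93281756 timber
1858.93281756 timber × 0.3993 = 742.271874051708 wine
742.271874051708 wine × 1.36 = 1009.48974871032288 loaf
Net change: 1009.48974871032288 − 1000 = 9.48974871032288 loaf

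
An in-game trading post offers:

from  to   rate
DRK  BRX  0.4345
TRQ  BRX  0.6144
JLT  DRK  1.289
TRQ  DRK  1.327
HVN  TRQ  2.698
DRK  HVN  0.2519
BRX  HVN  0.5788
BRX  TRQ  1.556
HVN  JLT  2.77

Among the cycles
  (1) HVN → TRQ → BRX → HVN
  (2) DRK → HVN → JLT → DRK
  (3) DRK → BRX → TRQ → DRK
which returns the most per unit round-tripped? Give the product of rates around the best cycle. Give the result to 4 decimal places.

0.9594

(1) 2.698 × 0.6144 × 0.5788 = 0.95945
(2) 0.2519 × 2.77 × 1.289 = 0.89942
(3) 0.4345 × 1.556 × 1.327 = 0.89716
Highest is cycle (1) at 0.9594 (≤1, no arbitrage).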